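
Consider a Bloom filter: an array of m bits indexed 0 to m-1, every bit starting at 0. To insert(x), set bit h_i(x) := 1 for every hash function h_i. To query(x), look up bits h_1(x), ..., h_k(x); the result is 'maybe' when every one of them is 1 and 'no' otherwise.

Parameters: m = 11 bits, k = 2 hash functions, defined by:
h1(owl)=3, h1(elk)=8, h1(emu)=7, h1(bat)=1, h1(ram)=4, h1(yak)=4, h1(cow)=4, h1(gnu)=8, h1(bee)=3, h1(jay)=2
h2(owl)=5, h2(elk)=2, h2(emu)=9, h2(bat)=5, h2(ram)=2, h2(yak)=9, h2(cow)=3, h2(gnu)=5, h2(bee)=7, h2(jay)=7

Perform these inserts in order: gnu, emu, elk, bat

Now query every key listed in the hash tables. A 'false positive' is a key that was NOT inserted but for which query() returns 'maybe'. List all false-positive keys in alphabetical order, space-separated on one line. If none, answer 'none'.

Answer: jay

Derivation:
Start: bits=00000000000
After insert 'gnu': sets bits 5 8 -> bits=00000100100
After insert 'emu': sets bits 7 9 -> bits=00000101110
After insert 'elk': sets bits 2 8 -> bits=00100101110
After insert 'bat': sets bits 1 5 -> bits=01100101110
Not inserted: bee cow jay owl ram yak — query each against bits=01100101110:
query bee: checks bit3=0, bit7=1 (has a 0) -> no => not a false positive
query cow: checks bit3=0, bit4=0 (has a 0) -> no => not a false positive
query jay: checks bit2=1, bit7=1 (all 1) -> maybe => FALSE POSITIVE
query owl: checks bit3=0, bit5=1 (has a 0) -> no => not a false positive
query ram: checks bit2=1, bit4=0 (has a 0) -> no => not a false positive
query yak: checks bit4=0, bit9=1 (has a 0) -> no => not a false positive
False positives (alphabetical): jay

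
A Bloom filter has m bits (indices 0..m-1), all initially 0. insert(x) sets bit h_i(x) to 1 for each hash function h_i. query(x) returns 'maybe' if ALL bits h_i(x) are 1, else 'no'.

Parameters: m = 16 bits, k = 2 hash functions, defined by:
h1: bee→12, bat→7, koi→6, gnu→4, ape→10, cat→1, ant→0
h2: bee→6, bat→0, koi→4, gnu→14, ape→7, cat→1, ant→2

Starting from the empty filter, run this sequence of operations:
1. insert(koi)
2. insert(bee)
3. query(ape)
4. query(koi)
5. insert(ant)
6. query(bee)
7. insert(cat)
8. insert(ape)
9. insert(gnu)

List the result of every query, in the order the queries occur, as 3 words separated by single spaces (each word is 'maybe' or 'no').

Answer: no maybe maybe

Derivation:
Start: bits=0000000000000000
Op 1: insert koi -> sets bits 4 6 -> bits=0000101000000000
Op 2: insert bee -> sets bits 6 12 -> bits=0000101000001000
Op 3: query ape -> checks bit7=0, bit10=0 (has a 0) -> no
Op 4: query koi -> checks bit4=1, bit6=1 (all 1) -> maybe
Op 5: insert ant -> sets bits 0 2 -> bits=1010101000001000
Op 6: query bee -> checks bit6=1, bit12=1 (all 1) -> maybe
Op 7: insert cat -> sets bits 1 -> bits=1110101000001000
Op 8: insert ape -> sets bits 7 10 -> bits=1110101100101000
Op 9: insert gnu -> sets bits 4 14 -> bits=1110101100101010
Query results in order: no maybe maybe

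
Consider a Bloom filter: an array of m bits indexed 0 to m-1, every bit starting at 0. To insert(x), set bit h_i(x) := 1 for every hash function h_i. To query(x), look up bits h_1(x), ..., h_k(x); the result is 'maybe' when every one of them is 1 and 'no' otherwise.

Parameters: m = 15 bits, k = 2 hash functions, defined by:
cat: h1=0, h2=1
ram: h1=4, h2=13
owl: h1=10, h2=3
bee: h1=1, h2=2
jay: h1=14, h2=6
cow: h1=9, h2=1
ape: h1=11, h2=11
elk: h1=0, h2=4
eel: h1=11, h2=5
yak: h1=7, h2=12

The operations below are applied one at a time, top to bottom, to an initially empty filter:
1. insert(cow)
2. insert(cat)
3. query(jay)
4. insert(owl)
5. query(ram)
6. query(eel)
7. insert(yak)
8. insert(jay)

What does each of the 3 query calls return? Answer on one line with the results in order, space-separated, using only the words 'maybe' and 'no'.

Start: bits=000000000000000
Op 1: insert cow -> sets bits 1 9 -> bits=010000000100000
Op 2: insert cat -> sets bits 0 1 -> bits=110000000100000
Op 3: query jay -> checks bit6=0, bit14=0 (has a 0) -> no
Op 4: insert owl -> sets bits 3 10 -> bits=110100000110000
Op 5: query ram -> checks bit4=0, bit13=0 (has a 0) -> no
Op 6: query eel -> checks bit5=0, bit11=0 (has a 0) -> no
Op 7: insert yak -> sets bits 7 12 -> bits=110100010110100
Op 8: insert jay -> sets bits 6 14 -> bits=110100110110101
Query results in order: no no no

Answer: no no no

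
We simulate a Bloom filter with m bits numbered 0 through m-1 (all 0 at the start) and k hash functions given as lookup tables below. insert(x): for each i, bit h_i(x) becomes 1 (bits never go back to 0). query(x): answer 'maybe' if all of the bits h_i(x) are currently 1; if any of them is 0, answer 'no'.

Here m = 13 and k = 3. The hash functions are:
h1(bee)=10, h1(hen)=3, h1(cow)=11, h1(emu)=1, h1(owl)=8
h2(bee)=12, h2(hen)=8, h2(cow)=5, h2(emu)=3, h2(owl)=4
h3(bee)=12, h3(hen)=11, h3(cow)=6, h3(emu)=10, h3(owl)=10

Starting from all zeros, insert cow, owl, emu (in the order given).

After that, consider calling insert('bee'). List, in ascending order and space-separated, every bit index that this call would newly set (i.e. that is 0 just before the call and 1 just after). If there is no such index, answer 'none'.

Answer: 12

Derivation:
Start: bits=0000000000000
After insert 'cow': sets bits 5 6 11 -> bits=0000011000010
After insert 'owl': sets bits 4 8 10 -> bits=0000111010110
After insert 'emu': sets bits 1 3 10 -> bits=0101111010110
insert 'bee' would touch bits 10 12; currently bit10=1, bit12=0
Bits that are 0 among those (would change 0->1): 12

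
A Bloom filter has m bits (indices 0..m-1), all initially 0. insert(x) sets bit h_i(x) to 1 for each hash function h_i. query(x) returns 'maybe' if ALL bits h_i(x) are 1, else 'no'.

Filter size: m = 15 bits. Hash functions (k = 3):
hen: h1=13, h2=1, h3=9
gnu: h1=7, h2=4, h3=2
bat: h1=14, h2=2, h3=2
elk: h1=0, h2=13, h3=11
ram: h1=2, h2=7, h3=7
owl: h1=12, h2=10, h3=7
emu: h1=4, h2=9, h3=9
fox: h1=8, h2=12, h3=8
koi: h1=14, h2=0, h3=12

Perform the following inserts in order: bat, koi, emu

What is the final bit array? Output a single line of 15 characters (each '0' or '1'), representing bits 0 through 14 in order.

Answer: 101010000100101

Derivation:
Start: bits=000000000000000
After insert 'bat': sets bits 2 14 -> bits=001000000000001
After insert 'koi': sets bits 0 12 14 -> bits=101000000000101
After insert 'emu': sets bits 4 9 -> bits=101010000100101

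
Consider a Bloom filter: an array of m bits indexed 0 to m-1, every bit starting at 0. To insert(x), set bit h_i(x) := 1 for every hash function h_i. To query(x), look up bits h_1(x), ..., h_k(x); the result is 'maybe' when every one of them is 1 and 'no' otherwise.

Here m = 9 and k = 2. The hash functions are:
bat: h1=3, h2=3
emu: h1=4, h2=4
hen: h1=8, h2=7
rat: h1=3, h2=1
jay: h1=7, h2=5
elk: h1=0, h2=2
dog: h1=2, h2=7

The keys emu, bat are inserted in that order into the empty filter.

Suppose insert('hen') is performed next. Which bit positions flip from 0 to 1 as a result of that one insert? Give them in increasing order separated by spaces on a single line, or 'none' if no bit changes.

Answer: 7 8

Derivation:
Start: bits=000000000
After insert 'emu': sets bits 4 -> bits=000010000
After insert 'bat': sets bits 3 -> bits=000110000
insert 'hen' would touch bits 7 8; currently bit7=0, bit8=0
Bits that are 0 among those (would change 0->1): 7 8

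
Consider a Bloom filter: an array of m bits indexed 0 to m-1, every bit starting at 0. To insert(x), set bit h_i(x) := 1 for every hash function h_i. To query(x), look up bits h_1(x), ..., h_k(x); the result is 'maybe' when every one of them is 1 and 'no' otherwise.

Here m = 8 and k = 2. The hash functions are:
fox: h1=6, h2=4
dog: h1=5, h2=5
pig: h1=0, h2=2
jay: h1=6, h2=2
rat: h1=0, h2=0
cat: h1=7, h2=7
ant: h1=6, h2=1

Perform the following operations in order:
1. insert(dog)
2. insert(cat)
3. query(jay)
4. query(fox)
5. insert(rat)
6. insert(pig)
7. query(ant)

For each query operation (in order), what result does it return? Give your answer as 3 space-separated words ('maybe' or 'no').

Answer: no no no

Derivation:
Start: bits=00000000
Op 1: insert dog -> sets bits 5 -> bits=00000100
Op 2: insert cat -> sets bits 7 -> bits=00000101
Op 3: query jay -> checks bit2=0, bit6=0 (has a 0) -> no
Op 4: query fox -> checks bit4=0, bit6=0 (has a 0) -> no
Op 5: insert rat -> sets bits 0 -> bits=10000101
Op 6: insert pig -> sets bits 0 2 -> bits=10100101
Op 7: query ant -> checks bit1=0, bit6=0 (has a 0) -> no
Query results in order: no no no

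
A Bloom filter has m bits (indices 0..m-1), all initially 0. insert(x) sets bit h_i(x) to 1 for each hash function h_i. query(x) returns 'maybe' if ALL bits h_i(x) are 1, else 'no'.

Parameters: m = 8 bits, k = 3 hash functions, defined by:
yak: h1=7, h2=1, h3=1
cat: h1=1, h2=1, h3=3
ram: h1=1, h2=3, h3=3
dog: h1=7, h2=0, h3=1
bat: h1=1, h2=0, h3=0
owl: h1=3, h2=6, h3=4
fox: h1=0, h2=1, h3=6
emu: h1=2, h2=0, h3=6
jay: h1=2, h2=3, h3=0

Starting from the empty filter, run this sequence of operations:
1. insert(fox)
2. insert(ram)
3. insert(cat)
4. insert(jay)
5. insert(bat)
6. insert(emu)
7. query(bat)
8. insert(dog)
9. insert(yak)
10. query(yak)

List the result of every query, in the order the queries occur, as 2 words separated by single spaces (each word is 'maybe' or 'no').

Start: bits=00000000
Op 1: insert fox -> sets bits 0 1 6 -> bits=11000010
Op 2: insert ram -> sets bits 1 3 -> bits=11010010
Op 3: insert cat -> sets bits 1 3 -> bits=11010010
Op 4: insert jay -> sets bits 0 2 3 -> bits=11110010
Op 5: insert bat -> sets bits 0 1 -> bits=11110010
Op 6: insert emu -> sets bits 0 2 6 -> bits=11110010
Op 7: query bat -> checks bit0=1, bit1=1 (all 1) -> maybe
Op 8: insert dog -> sets bits 0 1 7 -> bits=11110011
Op 9: insert yak -> sets bits 1 7 -> bits=11110011
Op 10: query yak -> checks bit1=1, bit7=1 (all 1) -> maybe
Query results in order: maybe maybe

Answer: maybe maybe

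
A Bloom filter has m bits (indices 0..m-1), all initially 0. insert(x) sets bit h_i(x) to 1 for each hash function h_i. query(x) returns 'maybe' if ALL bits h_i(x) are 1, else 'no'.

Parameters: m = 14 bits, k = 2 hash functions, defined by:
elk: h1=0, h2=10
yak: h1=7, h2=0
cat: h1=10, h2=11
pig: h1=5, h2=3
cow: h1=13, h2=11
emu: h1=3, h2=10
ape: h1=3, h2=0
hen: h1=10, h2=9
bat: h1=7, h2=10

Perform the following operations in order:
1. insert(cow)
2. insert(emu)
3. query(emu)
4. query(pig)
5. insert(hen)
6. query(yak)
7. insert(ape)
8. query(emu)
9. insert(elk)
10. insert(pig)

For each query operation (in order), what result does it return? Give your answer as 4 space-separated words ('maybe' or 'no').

Start: bits=00000000000000
Op 1: insert cow -> sets bits 11 13 -> bits=00000000000101
Op 2: insert emu -> sets bits 3 10 -> bits=00010000001101
Op 3: query emu -> checks bit3=1, bit10=1 (all 1) -> maybe
Op 4: query pig -> checks bit3=1, bit5=0 (has a 0) -> no
Op 5: insert hen -> sets bits 9 10 -> bits=00010000011101
Op 6: query yak -> checks bit0=0, bit7=0 (has a 0) -> no
Op 7: insert ape -> sets bits 0 3 -> bits=10010000011101
Op 8: query emu -> checks bit3=1, bit10=1 (all 1) -> maybe
Op 9: insert elk -> sets bits 0 10 -> bits=10010000011101
Op 10: insert pig -> sets bits 3 5 -> bits=10010100011101
Query results in order: maybe no no maybe

Answer: maybe no no maybe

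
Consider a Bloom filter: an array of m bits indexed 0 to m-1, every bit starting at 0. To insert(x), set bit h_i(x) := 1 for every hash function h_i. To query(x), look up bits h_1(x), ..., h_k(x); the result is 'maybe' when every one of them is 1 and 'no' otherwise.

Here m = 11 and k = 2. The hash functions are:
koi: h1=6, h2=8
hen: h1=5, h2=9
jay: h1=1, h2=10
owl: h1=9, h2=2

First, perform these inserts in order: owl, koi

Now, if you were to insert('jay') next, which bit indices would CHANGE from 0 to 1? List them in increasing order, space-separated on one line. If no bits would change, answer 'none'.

Answer: 1 10

Derivation:
Start: bits=00000000000
After insert 'owl': sets bits 2 9 -> bits=00100000010
After insert 'koi': sets bits 6 8 -> bits=00100010110
insert 'jay' would touch bits 1 10; currently bit1=0, bit10=0
Bits that are 0 among those (would change 0->1): 1 10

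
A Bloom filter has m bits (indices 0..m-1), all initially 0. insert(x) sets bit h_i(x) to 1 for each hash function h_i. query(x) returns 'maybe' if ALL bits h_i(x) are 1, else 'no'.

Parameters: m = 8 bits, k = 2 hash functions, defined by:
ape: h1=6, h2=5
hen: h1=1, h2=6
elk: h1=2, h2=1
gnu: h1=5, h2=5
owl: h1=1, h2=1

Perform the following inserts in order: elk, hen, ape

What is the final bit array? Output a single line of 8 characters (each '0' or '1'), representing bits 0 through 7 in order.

Start: bits=00000000
After insert 'elk': sets bits 1 2 -> bits=01100000
After insert 'hen': sets bits 1 6 -> bits=01100010
After insert 'ape': sets bits 5 6 -> bits=01100110

Answer: 01100110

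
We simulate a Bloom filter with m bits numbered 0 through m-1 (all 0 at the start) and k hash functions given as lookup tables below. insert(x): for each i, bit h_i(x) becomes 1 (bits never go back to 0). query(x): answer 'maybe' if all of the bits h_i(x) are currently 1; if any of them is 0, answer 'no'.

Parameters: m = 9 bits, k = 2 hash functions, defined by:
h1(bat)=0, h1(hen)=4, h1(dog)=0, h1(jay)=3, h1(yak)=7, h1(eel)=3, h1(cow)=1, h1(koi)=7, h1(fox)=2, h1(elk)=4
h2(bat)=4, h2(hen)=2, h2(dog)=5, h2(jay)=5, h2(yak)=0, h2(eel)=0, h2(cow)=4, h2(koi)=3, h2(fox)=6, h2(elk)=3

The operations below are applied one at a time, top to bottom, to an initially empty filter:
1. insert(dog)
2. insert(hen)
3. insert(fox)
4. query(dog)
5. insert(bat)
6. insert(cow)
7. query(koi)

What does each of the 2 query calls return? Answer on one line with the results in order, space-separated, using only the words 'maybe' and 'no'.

Answer: maybe no

Derivation:
Start: bits=000000000
Op 1: insert dog -> sets bits 0 5 -> bits=100001000
Op 2: insert hen -> sets bits 2 4 -> bits=101011000
Op 3: insert fox -> sets bits 2 6 -> bits=101011100
Op 4: query dog -> checks bit0=1, bit5=1 (all 1) -> maybe
Op 5: insert bat -> sets bits 0 4 -> bits=101011100
Op 6: insert cow -> sets bits 1 4 -> bits=111011100
Op 7: query koi -> checks bit3=0, bit7=0 (has a 0) -> no
Query results in order: maybe no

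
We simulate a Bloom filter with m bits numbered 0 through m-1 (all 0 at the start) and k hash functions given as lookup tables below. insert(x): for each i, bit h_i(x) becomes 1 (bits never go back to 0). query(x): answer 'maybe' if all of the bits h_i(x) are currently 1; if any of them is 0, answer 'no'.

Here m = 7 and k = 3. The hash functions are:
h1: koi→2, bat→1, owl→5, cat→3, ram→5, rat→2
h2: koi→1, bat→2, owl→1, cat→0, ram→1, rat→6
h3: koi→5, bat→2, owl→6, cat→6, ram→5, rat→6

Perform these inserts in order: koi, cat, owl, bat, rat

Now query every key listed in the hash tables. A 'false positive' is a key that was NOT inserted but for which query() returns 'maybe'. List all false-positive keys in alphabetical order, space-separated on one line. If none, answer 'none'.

Start: bits=0000000
After insert 'koi': sets bits 1 2 5 -> bits=0110010
After insert 'cat': sets bits 0 3 6 -> bits=1111011
After insert 'owl': sets bits 1 5 6 -> bits=1111011
After insert 'bat': sets bits 1 2 -> bits=1111011
After insert 'rat': sets bits 2 6 -> bits=1111011
Not inserted: ram — query each against bits=1111011:
query ram: checks bit1=1, bit5=1 (all 1) -> maybe => FALSE POSITIVE
False positives (alphabetical): ram

Answer: ram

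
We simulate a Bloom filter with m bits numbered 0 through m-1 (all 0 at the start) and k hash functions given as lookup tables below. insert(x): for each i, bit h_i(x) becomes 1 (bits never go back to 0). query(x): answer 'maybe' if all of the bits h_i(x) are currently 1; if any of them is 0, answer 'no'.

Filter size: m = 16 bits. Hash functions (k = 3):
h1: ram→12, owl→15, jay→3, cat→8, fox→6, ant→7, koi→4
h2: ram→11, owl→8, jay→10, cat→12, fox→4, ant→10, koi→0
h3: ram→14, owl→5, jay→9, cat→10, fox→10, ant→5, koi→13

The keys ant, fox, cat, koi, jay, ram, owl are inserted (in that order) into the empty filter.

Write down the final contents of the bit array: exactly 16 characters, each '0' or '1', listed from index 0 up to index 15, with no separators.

Answer: 1001111111111111

Derivation:
Start: bits=0000000000000000
After insert 'ant': sets bits 5 7 10 -> bits=0000010100100000
After insert 'fox': sets bits 4 6 10 -> bits=0000111100100000
After insert 'cat': sets bits 8 10 12 -> bits=0000111110101000
After insert 'koi': sets bits 0 4 13 -> bits=1000111110101100
After insert 'jay': sets bits 3 9 10 -> bits=1001111111101100
After insert 'ram': sets bits 11 12 14 -> bits=1001111111111110
After insert 'owl': sets bits 5 8 15 -> bits=1001111111111111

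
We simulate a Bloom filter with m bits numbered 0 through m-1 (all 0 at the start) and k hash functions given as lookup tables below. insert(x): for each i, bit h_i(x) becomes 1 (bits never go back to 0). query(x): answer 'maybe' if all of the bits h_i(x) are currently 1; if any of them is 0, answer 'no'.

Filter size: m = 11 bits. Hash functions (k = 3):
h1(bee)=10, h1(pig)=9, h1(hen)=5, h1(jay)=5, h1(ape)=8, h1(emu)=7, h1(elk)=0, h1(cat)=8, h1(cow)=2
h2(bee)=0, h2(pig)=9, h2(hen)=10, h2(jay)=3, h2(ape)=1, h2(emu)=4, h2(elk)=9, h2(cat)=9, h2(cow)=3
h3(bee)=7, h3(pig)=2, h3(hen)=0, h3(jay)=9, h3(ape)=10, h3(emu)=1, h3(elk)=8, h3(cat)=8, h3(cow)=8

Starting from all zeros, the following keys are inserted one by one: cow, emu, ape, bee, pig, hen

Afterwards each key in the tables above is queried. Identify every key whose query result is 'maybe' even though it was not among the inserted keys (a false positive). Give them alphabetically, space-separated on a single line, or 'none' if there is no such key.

Answer: cat elk jay

Derivation:
Start: bits=00000000000
After insert 'cow': sets bits 2 3 8 -> bits=00110000100
After insert 'emu': sets bits 1 4 7 -> bits=01111001100
After insert 'ape': sets bits 1 8 10 -> bits=01111001101
After insert 'bee': sets bits 0 7 10 -> bits=11111001101
After insert 'pig': sets bits 2 9 -> bits=11111001111
After insert 'hen': sets bits 0 5 10 -> bits=11111101111
Not inserted: cat elk jay — query each against bits=11111101111:
query cat: checks bit8=1, bit9=1 (all 1) -> maybe => FALSE POSITIVE
query elk: checks bit0=1, bit8=1, bit9=1 (all 1) -> maybe => FALSE POSITIVE
query jay: checks bit3=1, bit5=1, bit9=1 (all 1) -> maybe => FALSE POSITIVE
False positives (alphabetical): cat elk jay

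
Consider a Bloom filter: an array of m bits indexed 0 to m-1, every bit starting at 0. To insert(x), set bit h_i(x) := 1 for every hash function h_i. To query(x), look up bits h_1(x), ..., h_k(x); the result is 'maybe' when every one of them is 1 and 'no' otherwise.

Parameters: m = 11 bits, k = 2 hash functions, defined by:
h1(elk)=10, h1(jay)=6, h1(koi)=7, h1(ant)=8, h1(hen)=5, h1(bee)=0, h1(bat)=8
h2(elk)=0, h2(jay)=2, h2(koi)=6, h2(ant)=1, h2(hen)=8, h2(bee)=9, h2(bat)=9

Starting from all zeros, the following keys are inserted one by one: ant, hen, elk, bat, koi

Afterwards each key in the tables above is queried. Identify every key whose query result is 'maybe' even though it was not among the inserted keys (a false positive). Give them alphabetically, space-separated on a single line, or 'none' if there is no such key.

Start: bits=00000000000
After insert 'ant': sets bits 1 8 -> bits=01000000100
After insert 'hen': sets bits 5 8 -> bits=01000100100
After insert 'elk': sets bits 0 10 -> bits=11000100101
After insert 'bat': sets bits 8 9 -> bits=11000100111
After insert 'koi': sets bits 6 7 -> bits=11000111111
Not inserted: bee jay — query each against bits=11000111111:
query bee: checks bit0=1, bit9=1 (all 1) -> maybe => FALSE POSITIVE
query jay: checks bit2=0, bit6=1 (has a 0) -> no => not a false positive
False positives (alphabetical): bee

Answer: bee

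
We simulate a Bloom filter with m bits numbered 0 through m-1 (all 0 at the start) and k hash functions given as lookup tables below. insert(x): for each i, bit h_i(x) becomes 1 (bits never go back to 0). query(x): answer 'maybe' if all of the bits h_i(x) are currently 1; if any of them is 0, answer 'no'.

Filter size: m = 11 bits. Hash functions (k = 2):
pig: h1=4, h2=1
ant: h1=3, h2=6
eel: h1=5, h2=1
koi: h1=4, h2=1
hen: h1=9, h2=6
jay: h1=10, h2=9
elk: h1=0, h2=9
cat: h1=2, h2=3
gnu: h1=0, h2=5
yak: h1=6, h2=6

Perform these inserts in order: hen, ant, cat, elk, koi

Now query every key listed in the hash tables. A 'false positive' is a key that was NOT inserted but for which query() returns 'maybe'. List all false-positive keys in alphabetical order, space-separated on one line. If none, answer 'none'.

Answer: pig yak

Derivation:
Start: bits=00000000000
After insert 'hen': sets bits 6 9 -> bits=00000010010
After insert 'ant': sets bits 3 6 -> bits=00010010010
After insert 'cat': sets bits 2 3 -> bits=00110010010
After insert 'elk': sets bits 0 9 -> bits=10110010010
After insert 'koi': sets bits 1 4 -> bits=11111010010
Not inserted: eel gnu jay pig yak — query each against bits=11111010010:
query eel: checks bit1=1, bit5=0 (has a 0) -> no => not a false positive
query gnu: checks bit0=1, bit5=0 (has a 0) -> no => not a false positive
query jay: checks bit9=1, bit10=0 (has a 0) -> no => not a false positive
query pig: checks bit1=1, bit4=1 (all 1) -> maybe => FALSE POSITIVE
query yak: checks bit6=1 (all 1) -> maybe => FALSE POSITIVE
False positives (alphabetical): pig yak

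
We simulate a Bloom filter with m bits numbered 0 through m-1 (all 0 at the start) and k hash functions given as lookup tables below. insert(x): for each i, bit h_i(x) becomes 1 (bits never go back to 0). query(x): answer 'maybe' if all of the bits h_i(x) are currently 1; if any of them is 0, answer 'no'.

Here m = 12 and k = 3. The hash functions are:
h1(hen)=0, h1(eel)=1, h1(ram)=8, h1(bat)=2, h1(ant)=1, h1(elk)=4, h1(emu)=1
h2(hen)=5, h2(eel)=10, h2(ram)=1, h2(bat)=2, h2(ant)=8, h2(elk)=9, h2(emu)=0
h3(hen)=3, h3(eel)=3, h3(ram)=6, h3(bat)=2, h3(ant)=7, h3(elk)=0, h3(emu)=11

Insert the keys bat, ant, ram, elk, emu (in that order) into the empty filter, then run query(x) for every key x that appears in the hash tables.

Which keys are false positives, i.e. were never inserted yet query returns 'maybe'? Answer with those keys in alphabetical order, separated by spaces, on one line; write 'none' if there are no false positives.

Start: bits=000000000000
After insert 'bat': sets bits 2 -> bits=001000000000
After insert 'ant': sets bits 1 7 8 -> bits=011000011000
After insert 'ram': sets bits 1 6 8 -> bits=011000111000
After insert 'elk': sets bits 0 4 9 -> bits=111010111100
After insert 'emu': sets bits 0 1 11 -> bits=111010111101
Not inserted: eel hen — query each against bits=111010111101:
query eel: checks bit1=1, bit3=0, bit10=0 (has a 0) -> no => not a false positive
query hen: checks bit0=1, bit3=0, bit5=0 (has a 0) -> no => not a false positive
False positives (alphabetical): none

Answer: none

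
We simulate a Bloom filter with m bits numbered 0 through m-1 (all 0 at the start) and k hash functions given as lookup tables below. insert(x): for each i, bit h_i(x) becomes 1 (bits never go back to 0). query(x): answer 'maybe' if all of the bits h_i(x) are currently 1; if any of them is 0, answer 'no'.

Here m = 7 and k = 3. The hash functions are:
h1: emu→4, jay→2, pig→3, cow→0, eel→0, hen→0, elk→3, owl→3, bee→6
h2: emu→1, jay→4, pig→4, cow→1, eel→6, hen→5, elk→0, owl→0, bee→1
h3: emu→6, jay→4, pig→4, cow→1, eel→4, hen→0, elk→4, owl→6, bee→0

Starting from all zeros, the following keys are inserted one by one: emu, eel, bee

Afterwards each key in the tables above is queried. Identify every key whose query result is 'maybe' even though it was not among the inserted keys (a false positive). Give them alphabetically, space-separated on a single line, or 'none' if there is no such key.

Answer: cow

Derivation:
Start: bits=0000000
After insert 'emu': sets bits 1 4 6 -> bits=0100101
After insert 'eel': sets bits 0 4 6 -> bits=1100101
After insert 'bee': sets bits 0 1 6 -> bits=1100101
Not inserted: cow elk hen jay owl pig — query each against bits=1100101:
query cow: checks bit0=1, bit1=1 (all 1) -> maybe => FALSE POSITIVE
query elk: checks bit0=1, bit3=0, bit4=1 (has a 0) -> no => not a false positive
query hen: checks bit0=1, bit5=0 (has a 0) -> no => not a false positive
query jay: checks bit2=0, bit4=1 (has a 0) -> no => not a false positive
query owl: checks bit0=1, bit3=0, bit6=1 (has a 0) -> no => not a false positive
query pig: checks bit3=0, bit4=1 (has a 0) -> no => not a false positive
False positives (alphabetical): cow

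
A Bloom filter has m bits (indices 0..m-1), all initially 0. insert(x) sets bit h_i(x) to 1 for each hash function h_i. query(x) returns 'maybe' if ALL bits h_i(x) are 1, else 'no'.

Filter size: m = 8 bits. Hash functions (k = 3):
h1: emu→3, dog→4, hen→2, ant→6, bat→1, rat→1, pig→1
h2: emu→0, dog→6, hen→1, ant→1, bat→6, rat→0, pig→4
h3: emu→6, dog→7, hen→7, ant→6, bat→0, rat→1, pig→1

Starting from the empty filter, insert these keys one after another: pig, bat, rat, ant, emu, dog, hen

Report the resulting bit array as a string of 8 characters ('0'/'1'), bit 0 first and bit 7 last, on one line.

Answer: 11111011

Derivation:
Start: bits=00000000
After insert 'pig': sets bits 1 4 -> bits=01001000
After insert 'bat': sets bits 0 1 6 -> bits=11001010
After insert 'rat': sets bits 0 1 -> bits=11001010
After insert 'ant': sets bits 1 6 -> bits=11001010
After insert 'emu': sets bits 0 3 6 -> bits=11011010
After insert 'dog': sets bits 4 6 7 -> bits=11011011
After insert 'hen': sets bits 1 2 7 -> bits=11111011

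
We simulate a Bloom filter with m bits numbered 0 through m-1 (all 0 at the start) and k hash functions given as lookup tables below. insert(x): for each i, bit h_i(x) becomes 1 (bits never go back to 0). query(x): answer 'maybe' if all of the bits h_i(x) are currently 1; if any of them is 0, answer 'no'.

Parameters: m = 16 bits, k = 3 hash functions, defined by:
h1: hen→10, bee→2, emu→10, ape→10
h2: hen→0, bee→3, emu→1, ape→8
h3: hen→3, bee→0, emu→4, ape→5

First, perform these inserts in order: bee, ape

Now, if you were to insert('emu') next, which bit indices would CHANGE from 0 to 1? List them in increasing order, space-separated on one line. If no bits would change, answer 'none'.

Answer: 1 4

Derivation:
Start: bits=0000000000000000
After insert 'bee': sets bits 0 2 3 -> bits=1011000000000000
After insert 'ape': sets bits 5 8 10 -> bits=1011010010100000
insert 'emu' would touch bits 1 4 10; currently bit1=0, bit4=0, bit10=1
Bits that are 0 among those (would change 0->1): 1 4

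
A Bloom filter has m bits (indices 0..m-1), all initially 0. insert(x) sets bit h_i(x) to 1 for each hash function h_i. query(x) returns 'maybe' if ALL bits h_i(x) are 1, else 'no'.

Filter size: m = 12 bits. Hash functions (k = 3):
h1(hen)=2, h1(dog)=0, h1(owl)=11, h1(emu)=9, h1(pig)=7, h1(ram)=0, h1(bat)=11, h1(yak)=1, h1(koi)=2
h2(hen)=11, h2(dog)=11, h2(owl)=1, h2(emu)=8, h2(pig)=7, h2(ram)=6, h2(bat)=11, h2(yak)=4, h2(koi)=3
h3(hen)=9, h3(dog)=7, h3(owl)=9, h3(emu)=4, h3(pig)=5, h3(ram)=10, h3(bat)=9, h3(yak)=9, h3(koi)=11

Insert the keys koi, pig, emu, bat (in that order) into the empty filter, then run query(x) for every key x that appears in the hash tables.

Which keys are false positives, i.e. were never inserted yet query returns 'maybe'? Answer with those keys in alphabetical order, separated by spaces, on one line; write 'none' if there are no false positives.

Answer: hen

Derivation:
Start: bits=000000000000
After insert 'koi': sets bits 2 3 11 -> bits=001100000001
After insert 'pig': sets bits 5 7 -> bits=001101010001
After insert 'emu': sets bits 4 8 9 -> bits=001111011101
After insert 'bat': sets bits 9 11 -> bits=001111011101
Not inserted: dog hen owl ram yak — query each against bits=001111011101:
query dog: checks bit0=0, bit7=1, bit11=1 (has a 0) -> no => not a false positive
query hen: checks bit2=1, bit9=1, bit11=1 (all 1) -> maybe => FALSE POSITIVE
query owl: checks bit1=0, bit9=1, bit11=1 (has a 0) -> no => not a false positive
query ram: checks bit0=0, bit6=0, bit10=0 (has a 0) -> no => not a false positive
query yak: checks bit1=0, bit4=1, bit9=1 (has a 0) -> no => not a false positive
False positives (alphabetical): hen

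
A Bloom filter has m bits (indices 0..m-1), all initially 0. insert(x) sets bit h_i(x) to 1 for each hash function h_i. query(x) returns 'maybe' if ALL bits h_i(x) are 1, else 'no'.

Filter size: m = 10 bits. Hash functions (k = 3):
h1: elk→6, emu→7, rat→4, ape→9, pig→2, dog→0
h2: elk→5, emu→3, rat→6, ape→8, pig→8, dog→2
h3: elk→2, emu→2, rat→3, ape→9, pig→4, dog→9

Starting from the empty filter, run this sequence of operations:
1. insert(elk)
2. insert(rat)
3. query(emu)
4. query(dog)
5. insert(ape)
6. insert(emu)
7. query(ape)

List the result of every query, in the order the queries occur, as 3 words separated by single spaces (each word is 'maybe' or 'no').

Start: bits=0000000000
Op 1: insert elk -> sets bits 2 5 6 -> bits=0010011000
Op 2: insert rat -> sets bits 3 4 6 -> bits=0011111000
Op 3: query emu -> checks bit2=1, bit3=1, bit7=0 (has a 0) -> no
Op 4: query dog -> checks bit0=0, bit2=1, bit9=0 (has a 0) -> no
Op 5: insert ape -> sets bits 8 9 -> bits=0011111011
Op 6: insert emu -> sets bits 2 3 7 -> bits=0011111111
Op 7: query ape -> checks bit8=1, bit9=1 (all 1) -> maybe
Query results in order: no no maybe

Answer: no no maybe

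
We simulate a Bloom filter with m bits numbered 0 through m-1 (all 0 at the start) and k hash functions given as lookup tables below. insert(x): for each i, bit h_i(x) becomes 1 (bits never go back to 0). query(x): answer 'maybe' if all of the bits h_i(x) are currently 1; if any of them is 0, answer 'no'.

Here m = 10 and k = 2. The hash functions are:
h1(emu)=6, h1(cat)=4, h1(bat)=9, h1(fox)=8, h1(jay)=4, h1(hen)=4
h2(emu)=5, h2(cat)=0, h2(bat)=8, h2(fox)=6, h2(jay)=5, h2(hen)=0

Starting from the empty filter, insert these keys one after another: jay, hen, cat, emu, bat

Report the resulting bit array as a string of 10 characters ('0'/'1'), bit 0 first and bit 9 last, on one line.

Start: bits=0000000000
After insert 'jay': sets bits 4 5 -> bits=0000110000
After insert 'hen': sets bits 0 4 -> bits=1000110000
After insert 'cat': sets bits 0 4 -> bits=1000110000
After insert 'emu': sets bits 5 6 -> bits=1000111000
After insert 'bat': sets bits 8 9 -> bits=1000111011

Answer: 1000111011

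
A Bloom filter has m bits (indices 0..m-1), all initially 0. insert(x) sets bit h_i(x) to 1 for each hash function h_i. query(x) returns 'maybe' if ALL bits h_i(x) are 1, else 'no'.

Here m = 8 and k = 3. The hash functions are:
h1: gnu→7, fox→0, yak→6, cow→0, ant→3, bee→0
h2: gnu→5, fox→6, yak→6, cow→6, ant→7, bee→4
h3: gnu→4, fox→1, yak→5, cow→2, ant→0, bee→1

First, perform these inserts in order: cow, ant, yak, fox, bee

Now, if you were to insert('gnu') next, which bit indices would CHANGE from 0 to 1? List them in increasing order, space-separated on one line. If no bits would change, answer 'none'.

Answer: none

Derivation:
Start: bits=00000000
After insert 'cow': sets bits 0 2 6 -> bits=10100010
After insert 'ant': sets bits 0 3 7 -> bits=10110011
After insert 'yak': sets bits 5 6 -> bits=10110111
After insert 'fox': sets bits 0 1 6 -> bits=11110111
After insert 'bee': sets bits 0 1 4 -> bits=11111111
insert 'gnu' would touch bits 4 5 7; currently bit4=1, bit5=1, bit7=1
Bits that are 0 among those (would change 0->1): none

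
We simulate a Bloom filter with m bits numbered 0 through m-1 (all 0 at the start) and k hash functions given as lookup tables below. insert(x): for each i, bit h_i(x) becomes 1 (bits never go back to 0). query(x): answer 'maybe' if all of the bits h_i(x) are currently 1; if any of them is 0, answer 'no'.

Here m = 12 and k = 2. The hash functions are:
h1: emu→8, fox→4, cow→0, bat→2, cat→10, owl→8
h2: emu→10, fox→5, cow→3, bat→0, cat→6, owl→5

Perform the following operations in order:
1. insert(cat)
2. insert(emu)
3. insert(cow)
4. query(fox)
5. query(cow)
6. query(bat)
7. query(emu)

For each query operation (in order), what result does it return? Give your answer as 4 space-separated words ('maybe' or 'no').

Answer: no maybe no maybe

Derivation:
Start: bits=000000000000
Op 1: insert cat -> sets bits 6 10 -> bits=000000100010
Op 2: insert emu -> sets bits 8 10 -> bits=000000101010
Op 3: insert cow -> sets bits 0 3 -> bits=100100101010
Op 4: query fox -> checks bit4=0, bit5=0 (has a 0) -> no
Op 5: query cow -> checks bit0=1, bit3=1 (all 1) -> maybe
Op 6: query bat -> checks bit0=1, bit2=0 (has a 0) -> no
Op 7: query emu -> checks bit8=1, bit10=1 (all 1) -> maybe
Query results in order: no maybe no maybe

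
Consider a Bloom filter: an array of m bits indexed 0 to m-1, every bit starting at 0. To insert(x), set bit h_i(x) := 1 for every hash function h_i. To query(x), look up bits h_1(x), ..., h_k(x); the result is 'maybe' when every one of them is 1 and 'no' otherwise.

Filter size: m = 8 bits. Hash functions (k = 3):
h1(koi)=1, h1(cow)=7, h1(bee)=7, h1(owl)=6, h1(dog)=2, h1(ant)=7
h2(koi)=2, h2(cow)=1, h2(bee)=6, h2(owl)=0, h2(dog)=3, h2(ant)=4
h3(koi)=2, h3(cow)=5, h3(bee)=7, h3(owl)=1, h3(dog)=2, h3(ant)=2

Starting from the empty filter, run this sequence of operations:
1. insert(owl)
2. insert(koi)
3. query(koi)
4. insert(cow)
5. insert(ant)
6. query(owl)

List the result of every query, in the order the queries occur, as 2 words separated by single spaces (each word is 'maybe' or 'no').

Start: bits=00000000
Op 1: insert owl -> sets bits 0 1 6 -> bits=11000010
Op 2: insert koi -> sets bits 1 2 -> bits=11100010
Op 3: query koi -> checks bit1=1, bit2=1 (all 1) -> maybe
Op 4: insert cow -> sets bits 1 5 7 -> bits=11100111
Op 5: insert ant -> sets bits 2 4 7 -> bits=11101111
Op 6: query owl -> checks bit0=1, bit1=1, bit6=1 (all 1) -> maybe
Query results in order: maybe maybe

Answer: maybe maybe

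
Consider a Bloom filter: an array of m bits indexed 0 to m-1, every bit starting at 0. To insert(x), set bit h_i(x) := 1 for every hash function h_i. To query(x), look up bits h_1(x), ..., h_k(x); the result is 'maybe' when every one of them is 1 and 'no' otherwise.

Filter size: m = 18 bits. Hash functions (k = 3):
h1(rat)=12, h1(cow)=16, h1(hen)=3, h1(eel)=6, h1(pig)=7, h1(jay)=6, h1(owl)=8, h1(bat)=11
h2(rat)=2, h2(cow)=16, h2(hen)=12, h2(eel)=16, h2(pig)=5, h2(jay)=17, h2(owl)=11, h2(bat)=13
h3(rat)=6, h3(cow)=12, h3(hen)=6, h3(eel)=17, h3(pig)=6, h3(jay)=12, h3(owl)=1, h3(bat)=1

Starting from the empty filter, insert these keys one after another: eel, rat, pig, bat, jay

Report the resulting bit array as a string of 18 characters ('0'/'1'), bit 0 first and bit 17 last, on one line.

Start: bits=000000000000000000
After insert 'eel': sets bits 6 16 17 -> bits=000000100000000011
After insert 'rat': sets bits 2 6 12 -> bits=001000100000100011
After insert 'pig': sets bits 5 6 7 -> bits=001001110000100011
After insert 'bat': sets bits 1 11 13 -> bits=011001110001110011
After insert 'jay': sets bits 6 12 17 -> bits=011001110001110011

Answer: 011001110001110011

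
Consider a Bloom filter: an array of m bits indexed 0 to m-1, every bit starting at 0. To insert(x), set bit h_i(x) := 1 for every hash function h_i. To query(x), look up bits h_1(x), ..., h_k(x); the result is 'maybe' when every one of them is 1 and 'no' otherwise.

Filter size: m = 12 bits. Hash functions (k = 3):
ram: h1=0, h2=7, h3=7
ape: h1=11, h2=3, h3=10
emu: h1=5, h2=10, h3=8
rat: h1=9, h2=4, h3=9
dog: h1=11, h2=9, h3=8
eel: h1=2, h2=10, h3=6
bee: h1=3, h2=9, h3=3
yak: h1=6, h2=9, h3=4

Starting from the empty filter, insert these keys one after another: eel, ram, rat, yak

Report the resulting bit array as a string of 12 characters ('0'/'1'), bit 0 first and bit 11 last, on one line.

Start: bits=000000000000
After insert 'eel': sets bits 2 6 10 -> bits=001000100010
After insert 'ram': sets bits 0 7 -> bits=101000110010
After insert 'rat': sets bits 4 9 -> bits=101010110110
After insert 'yak': sets bits 4 6 9 -> bits=101010110110

Answer: 101010110110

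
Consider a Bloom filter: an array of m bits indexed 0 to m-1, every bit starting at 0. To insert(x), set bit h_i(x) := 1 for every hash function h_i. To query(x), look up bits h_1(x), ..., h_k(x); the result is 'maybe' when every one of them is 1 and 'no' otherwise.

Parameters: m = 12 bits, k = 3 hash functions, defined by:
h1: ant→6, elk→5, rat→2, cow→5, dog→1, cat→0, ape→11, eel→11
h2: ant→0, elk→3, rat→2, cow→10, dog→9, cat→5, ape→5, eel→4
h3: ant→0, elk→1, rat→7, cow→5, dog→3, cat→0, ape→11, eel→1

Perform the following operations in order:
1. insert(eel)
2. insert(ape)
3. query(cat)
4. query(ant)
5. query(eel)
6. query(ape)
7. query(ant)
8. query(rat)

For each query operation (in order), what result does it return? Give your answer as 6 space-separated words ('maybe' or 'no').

Answer: no no maybe maybe no no

Derivation:
Start: bits=000000000000
Op 1: insert eel -> sets bits 1 4 11 -> bits=010010000001
Op 2: insert ape -> sets bits 5 11 -> bits=010011000001
Op 3: query cat -> checks bit0=0, bit5=1 (has a 0) -> no
Op 4: query ant -> checks bit0=0, bit6=0 (has a 0) -> no
Op 5: query eel -> checks bit1=1, bit4=1, bit11=1 (all 1) -> maybe
Op 6: query ape -> checks bit5=1, bit11=1 (all 1) -> maybe
Op 7: query ant -> checks bit0=0, bit6=0 (has a 0) -> no
Op 8: query rat -> checks bit2=0, bit7=0 (has a 0) -> no
Query results in order: no no maybe maybe no no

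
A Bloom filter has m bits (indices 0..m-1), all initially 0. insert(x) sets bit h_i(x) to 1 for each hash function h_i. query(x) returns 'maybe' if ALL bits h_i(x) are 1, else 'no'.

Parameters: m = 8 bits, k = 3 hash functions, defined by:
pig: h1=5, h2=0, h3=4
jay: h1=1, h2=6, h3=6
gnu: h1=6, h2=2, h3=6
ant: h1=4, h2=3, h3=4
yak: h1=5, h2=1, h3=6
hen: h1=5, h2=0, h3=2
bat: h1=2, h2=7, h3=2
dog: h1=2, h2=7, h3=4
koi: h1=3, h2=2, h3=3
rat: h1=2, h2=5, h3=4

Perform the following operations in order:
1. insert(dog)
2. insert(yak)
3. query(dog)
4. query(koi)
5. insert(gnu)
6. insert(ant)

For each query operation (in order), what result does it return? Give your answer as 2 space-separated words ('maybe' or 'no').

Answer: maybe no

Derivation:
Start: bits=00000000
Op 1: insert dog -> sets bits 2 4 7 -> bits=00101001
Op 2: insert yak -> sets bits 1 5 6 -> bits=01101111
Op 3: query dog -> checks bit2=1, bit4=1, bit7=1 (all 1) -> maybe
Op 4: query koi -> checks bit2=1, bit3=0 (has a 0) -> no
Op 5: insert gnu -> sets bits 2 6 -> bits=01101111
Op 6: insert ant -> sets bits 3 4 -> bits=01111111
Query results in order: maybe no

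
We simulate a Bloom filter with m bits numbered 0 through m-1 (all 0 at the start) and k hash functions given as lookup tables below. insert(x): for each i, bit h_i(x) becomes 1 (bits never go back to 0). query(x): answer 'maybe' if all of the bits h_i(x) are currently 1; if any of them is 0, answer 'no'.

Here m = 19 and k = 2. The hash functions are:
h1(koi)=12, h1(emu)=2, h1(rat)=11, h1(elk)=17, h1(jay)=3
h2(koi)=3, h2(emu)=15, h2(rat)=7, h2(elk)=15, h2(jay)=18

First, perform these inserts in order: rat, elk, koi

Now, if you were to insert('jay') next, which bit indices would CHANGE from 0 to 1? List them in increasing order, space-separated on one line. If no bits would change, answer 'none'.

Start: bits=0000000000000000000
After insert 'rat': sets bits 7 11 -> bits=0000000100010000000
After insert 'elk': sets bits 15 17 -> bits=0000000100010001010
After insert 'koi': sets bits 3 12 -> bits=0001000100011001010
insert 'jay' would touch bits 3 18; currently bit3=1, bit18=0
Bits that are 0 among those (would change 0->1): 18

Answer: 18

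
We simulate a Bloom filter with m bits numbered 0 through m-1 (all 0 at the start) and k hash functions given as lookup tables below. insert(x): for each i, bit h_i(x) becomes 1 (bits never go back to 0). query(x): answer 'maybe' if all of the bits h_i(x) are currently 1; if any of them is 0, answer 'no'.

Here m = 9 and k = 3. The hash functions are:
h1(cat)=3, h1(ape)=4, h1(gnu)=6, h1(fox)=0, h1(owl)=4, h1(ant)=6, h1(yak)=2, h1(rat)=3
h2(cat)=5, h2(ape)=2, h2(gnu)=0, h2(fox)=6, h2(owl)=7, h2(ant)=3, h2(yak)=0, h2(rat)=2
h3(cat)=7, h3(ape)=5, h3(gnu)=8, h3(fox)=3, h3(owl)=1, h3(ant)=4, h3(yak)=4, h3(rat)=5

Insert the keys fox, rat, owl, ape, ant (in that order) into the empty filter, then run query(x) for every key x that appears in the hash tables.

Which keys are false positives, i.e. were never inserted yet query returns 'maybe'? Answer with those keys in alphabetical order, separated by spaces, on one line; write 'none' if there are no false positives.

Start: bits=000000000
After insert 'fox': sets bits 0 3 6 -> bits=100100100
After insert 'rat': sets bits 2 3 5 -> bits=101101100
After insert 'owl': sets bits 1 4 7 -> bits=111111110
After insert 'ape': sets bits 2 4 5 -> bits=111111110
After insert 'ant': sets bits 3 4 6 -> bits=111111110
Not inserted: cat gnu yak — query each against bits=111111110:
query cat: checks bit3=1, bit5=1, bit7=1 (all 1) -> maybe => FALSE POSITIVE
query gnu: checks bit0=1, bit6=1, bit8=0 (has a 0) -> no => not a false positive
query yak: checks bit0=1, bit2=1, bit4=1 (all 1) -> maybe => FALSE POSITIVE
False positives (alphabetical): cat yak

Answer: cat yak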